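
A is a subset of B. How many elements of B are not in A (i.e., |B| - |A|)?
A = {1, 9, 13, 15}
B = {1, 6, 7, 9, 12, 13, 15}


Set A = {1, 9, 13, 15}, |A| = 4
Set B = {1, 6, 7, 9, 12, 13, 15}, |B| = 7
Since A ⊆ B: B \ A = {6, 7, 12}
|B| - |A| = 7 - 4 = 3

3


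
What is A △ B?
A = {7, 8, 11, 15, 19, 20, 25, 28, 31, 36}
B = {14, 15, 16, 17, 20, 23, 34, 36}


Set A = {7, 8, 11, 15, 19, 20, 25, 28, 31, 36}
Set B = {14, 15, 16, 17, 20, 23, 34, 36}
A △ B = (A \ B) ∪ (B \ A)
Elements in A but not B: {7, 8, 11, 19, 25, 28, 31}
Elements in B but not A: {14, 16, 17, 23, 34}
A △ B = {7, 8, 11, 14, 16, 17, 19, 23, 25, 28, 31, 34}

{7, 8, 11, 14, 16, 17, 19, 23, 25, 28, 31, 34}


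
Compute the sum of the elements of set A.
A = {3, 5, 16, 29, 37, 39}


Set A = {3, 5, 16, 29, 37, 39}
Sum = 3 + 5 + 16 + 29 + 37 + 39 = 129

129


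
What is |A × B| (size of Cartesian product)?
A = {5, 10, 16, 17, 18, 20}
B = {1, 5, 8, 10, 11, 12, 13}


Set A = {5, 10, 16, 17, 18, 20} has 6 elements.
Set B = {1, 5, 8, 10, 11, 12, 13} has 7 elements.
|A × B| = |A| × |B| = 6 × 7 = 42

42


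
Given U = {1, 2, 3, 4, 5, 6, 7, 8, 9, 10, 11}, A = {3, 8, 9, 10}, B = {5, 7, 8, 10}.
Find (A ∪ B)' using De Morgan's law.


U = {1, 2, 3, 4, 5, 6, 7, 8, 9, 10, 11}
A = {3, 8, 9, 10}, B = {5, 7, 8, 10}
A ∪ B = {3, 5, 7, 8, 9, 10}
(A ∪ B)' = U \ (A ∪ B) = {1, 2, 4, 6, 11}
Verification via A' ∩ B': A' = {1, 2, 4, 5, 6, 7, 11}, B' = {1, 2, 3, 4, 6, 9, 11}
A' ∩ B' = {1, 2, 4, 6, 11} ✓

{1, 2, 4, 6, 11}


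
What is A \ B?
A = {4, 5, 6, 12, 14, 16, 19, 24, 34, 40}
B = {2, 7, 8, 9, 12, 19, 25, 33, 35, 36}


Set A = {4, 5, 6, 12, 14, 16, 19, 24, 34, 40}
Set B = {2, 7, 8, 9, 12, 19, 25, 33, 35, 36}
A \ B includes elements in A that are not in B.
Check each element of A:
4 (not in B, keep), 5 (not in B, keep), 6 (not in B, keep), 12 (in B, remove), 14 (not in B, keep), 16 (not in B, keep), 19 (in B, remove), 24 (not in B, keep), 34 (not in B, keep), 40 (not in B, keep)
A \ B = {4, 5, 6, 14, 16, 24, 34, 40}

{4, 5, 6, 14, 16, 24, 34, 40}


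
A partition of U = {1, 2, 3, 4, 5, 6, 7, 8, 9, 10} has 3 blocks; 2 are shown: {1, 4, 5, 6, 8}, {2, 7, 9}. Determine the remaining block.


U = {1, 2, 3, 4, 5, 6, 7, 8, 9, 10}
Shown blocks: {1, 4, 5, 6, 8}, {2, 7, 9}
A partition's blocks are pairwise disjoint and cover U, so the missing block = U \ (union of shown blocks).
Union of shown blocks: {1, 2, 4, 5, 6, 7, 8, 9}
Missing block = U \ (union) = {3, 10}

{3, 10}


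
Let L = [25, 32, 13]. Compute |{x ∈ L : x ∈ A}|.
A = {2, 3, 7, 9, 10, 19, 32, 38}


Set A = {2, 3, 7, 9, 10, 19, 32, 38}
Candidates: [25, 32, 13]
Check each candidate:
25 ∉ A, 32 ∈ A, 13 ∉ A
Count of candidates in A: 1

1


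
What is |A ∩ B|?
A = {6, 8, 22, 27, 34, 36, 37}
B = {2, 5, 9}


Set A = {6, 8, 22, 27, 34, 36, 37}
Set B = {2, 5, 9}
A ∩ B = {}
|A ∩ B| = 0

0


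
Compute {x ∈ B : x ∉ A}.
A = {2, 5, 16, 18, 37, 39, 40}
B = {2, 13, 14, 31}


Set A = {2, 5, 16, 18, 37, 39, 40}
Set B = {2, 13, 14, 31}
Check each element of B against A:
2 ∈ A, 13 ∉ A (include), 14 ∉ A (include), 31 ∉ A (include)
Elements of B not in A: {13, 14, 31}

{13, 14, 31}


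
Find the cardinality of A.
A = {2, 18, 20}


Set A = {2, 18, 20}
Listing elements: 2, 18, 20
Counting: 3 elements
|A| = 3

3


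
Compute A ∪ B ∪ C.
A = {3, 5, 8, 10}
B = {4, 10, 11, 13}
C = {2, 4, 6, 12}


Set A = {3, 5, 8, 10}
Set B = {4, 10, 11, 13}
Set C = {2, 4, 6, 12}
First, A ∪ B = {3, 4, 5, 8, 10, 11, 13}
Then, (A ∪ B) ∪ C = {2, 3, 4, 5, 6, 8, 10, 11, 12, 13}

{2, 3, 4, 5, 6, 8, 10, 11, 12, 13}


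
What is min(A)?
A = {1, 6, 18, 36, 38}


Set A = {1, 6, 18, 36, 38}
Elements in ascending order: 1, 6, 18, 36, 38
The smallest element is 1.

1


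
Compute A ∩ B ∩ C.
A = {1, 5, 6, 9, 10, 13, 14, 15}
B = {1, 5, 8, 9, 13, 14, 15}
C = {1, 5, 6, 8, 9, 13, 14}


Set A = {1, 5, 6, 9, 10, 13, 14, 15}
Set B = {1, 5, 8, 9, 13, 14, 15}
Set C = {1, 5, 6, 8, 9, 13, 14}
First, A ∩ B = {1, 5, 9, 13, 14, 15}
Then, (A ∩ B) ∩ C = {1, 5, 9, 13, 14}

{1, 5, 9, 13, 14}


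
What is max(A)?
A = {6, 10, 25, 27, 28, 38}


Set A = {6, 10, 25, 27, 28, 38}
Elements in ascending order: 6, 10, 25, 27, 28, 38
The largest element is 38.

38


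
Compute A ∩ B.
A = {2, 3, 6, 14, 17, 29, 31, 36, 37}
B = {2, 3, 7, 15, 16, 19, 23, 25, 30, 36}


Set A = {2, 3, 6, 14, 17, 29, 31, 36, 37}
Set B = {2, 3, 7, 15, 16, 19, 23, 25, 30, 36}
A ∩ B includes only elements in both sets.
Check each element of A against B:
2 ✓, 3 ✓, 6 ✗, 14 ✗, 17 ✗, 29 ✗, 31 ✗, 36 ✓, 37 ✗
A ∩ B = {2, 3, 36}

{2, 3, 36}


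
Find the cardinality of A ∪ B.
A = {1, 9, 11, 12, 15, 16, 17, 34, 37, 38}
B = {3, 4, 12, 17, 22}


Set A = {1, 9, 11, 12, 15, 16, 17, 34, 37, 38}, |A| = 10
Set B = {3, 4, 12, 17, 22}, |B| = 5
A ∩ B = {12, 17}, |A ∩ B| = 2
|A ∪ B| = |A| + |B| - |A ∩ B| = 10 + 5 - 2 = 13

13


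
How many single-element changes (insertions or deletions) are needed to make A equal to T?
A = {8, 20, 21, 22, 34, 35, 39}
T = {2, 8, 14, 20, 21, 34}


Set A = {8, 20, 21, 22, 34, 35, 39}
Set T = {2, 8, 14, 20, 21, 34}
Elements to remove from A (in A, not in T): {22, 35, 39} → 3 removals
Elements to add to A (in T, not in A): {2, 14} → 2 additions
Total edits = 3 + 2 = 5

5


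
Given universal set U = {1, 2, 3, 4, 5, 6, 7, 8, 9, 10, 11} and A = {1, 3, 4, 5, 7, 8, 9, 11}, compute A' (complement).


Universal set U = {1, 2, 3, 4, 5, 6, 7, 8, 9, 10, 11}
Set A = {1, 3, 4, 5, 7, 8, 9, 11}
A' = U \ A = elements in U but not in A
Checking each element of U:
1 (in A, exclude), 2 (not in A, include), 3 (in A, exclude), 4 (in A, exclude), 5 (in A, exclude), 6 (not in A, include), 7 (in A, exclude), 8 (in A, exclude), 9 (in A, exclude), 10 (not in A, include), 11 (in A, exclude)
A' = {2, 6, 10}

{2, 6, 10}


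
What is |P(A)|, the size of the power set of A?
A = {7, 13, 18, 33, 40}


Set A = {7, 13, 18, 33, 40}
|A| = 5
The power set P(A) contains all subsets of A.
|P(A)| = 2^|A| = 2^5 = 32

32


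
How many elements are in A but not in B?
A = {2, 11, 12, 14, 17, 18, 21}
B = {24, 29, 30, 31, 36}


Set A = {2, 11, 12, 14, 17, 18, 21}
Set B = {24, 29, 30, 31, 36}
A \ B = {2, 11, 12, 14, 17, 18, 21}
|A \ B| = 7

7


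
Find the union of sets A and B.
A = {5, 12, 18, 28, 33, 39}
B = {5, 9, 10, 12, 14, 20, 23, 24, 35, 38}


Set A = {5, 12, 18, 28, 33, 39}
Set B = {5, 9, 10, 12, 14, 20, 23, 24, 35, 38}
A ∪ B includes all elements in either set.
Elements from A: {5, 12, 18, 28, 33, 39}
Elements from B not already included: {9, 10, 14, 20, 23, 24, 35, 38}
A ∪ B = {5, 9, 10, 12, 14, 18, 20, 23, 24, 28, 33, 35, 38, 39}

{5, 9, 10, 12, 14, 18, 20, 23, 24, 28, 33, 35, 38, 39}


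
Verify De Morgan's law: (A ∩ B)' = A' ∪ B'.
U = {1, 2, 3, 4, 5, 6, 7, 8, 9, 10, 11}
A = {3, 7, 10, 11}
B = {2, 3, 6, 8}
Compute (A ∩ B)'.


U = {1, 2, 3, 4, 5, 6, 7, 8, 9, 10, 11}
A = {3, 7, 10, 11}, B = {2, 3, 6, 8}
A ∩ B = {3}
(A ∩ B)' = U \ (A ∩ B) = {1, 2, 4, 5, 6, 7, 8, 9, 10, 11}
Verification via A' ∪ B': A' = {1, 2, 4, 5, 6, 8, 9}, B' = {1, 4, 5, 7, 9, 10, 11}
A' ∪ B' = {1, 2, 4, 5, 6, 7, 8, 9, 10, 11} ✓

{1, 2, 4, 5, 6, 7, 8, 9, 10, 11}


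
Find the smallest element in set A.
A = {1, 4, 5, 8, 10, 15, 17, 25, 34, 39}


Set A = {1, 4, 5, 8, 10, 15, 17, 25, 34, 39}
Elements in ascending order: 1, 4, 5, 8, 10, 15, 17, 25, 34, 39
The smallest element is 1.

1


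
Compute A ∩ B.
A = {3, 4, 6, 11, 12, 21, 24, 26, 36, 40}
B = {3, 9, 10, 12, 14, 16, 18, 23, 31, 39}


Set A = {3, 4, 6, 11, 12, 21, 24, 26, 36, 40}
Set B = {3, 9, 10, 12, 14, 16, 18, 23, 31, 39}
A ∩ B includes only elements in both sets.
Check each element of A against B:
3 ✓, 4 ✗, 6 ✗, 11 ✗, 12 ✓, 21 ✗, 24 ✗, 26 ✗, 36 ✗, 40 ✗
A ∩ B = {3, 12}

{3, 12}


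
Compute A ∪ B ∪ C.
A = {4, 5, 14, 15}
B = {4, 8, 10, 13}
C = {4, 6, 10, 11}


Set A = {4, 5, 14, 15}
Set B = {4, 8, 10, 13}
Set C = {4, 6, 10, 11}
First, A ∪ B = {4, 5, 8, 10, 13, 14, 15}
Then, (A ∪ B) ∪ C = {4, 5, 6, 8, 10, 11, 13, 14, 15}

{4, 5, 6, 8, 10, 11, 13, 14, 15}


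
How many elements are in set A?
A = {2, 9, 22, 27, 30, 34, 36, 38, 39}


Set A = {2, 9, 22, 27, 30, 34, 36, 38, 39}
Listing elements: 2, 9, 22, 27, 30, 34, 36, 38, 39
Counting: 9 elements
|A| = 9

9


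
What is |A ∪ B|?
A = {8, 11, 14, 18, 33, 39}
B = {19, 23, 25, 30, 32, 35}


Set A = {8, 11, 14, 18, 33, 39}, |A| = 6
Set B = {19, 23, 25, 30, 32, 35}, |B| = 6
A ∩ B = {}, |A ∩ B| = 0
|A ∪ B| = |A| + |B| - |A ∩ B| = 6 + 6 - 0 = 12

12


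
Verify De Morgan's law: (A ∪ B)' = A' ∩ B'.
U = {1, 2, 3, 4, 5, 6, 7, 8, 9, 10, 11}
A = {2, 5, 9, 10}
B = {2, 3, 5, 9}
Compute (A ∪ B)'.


U = {1, 2, 3, 4, 5, 6, 7, 8, 9, 10, 11}
A = {2, 5, 9, 10}, B = {2, 3, 5, 9}
A ∪ B = {2, 3, 5, 9, 10}
(A ∪ B)' = U \ (A ∪ B) = {1, 4, 6, 7, 8, 11}
Verification via A' ∩ B': A' = {1, 3, 4, 6, 7, 8, 11}, B' = {1, 4, 6, 7, 8, 10, 11}
A' ∩ B' = {1, 4, 6, 7, 8, 11} ✓

{1, 4, 6, 7, 8, 11}


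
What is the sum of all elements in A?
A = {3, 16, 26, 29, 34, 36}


Set A = {3, 16, 26, 29, 34, 36}
Sum = 3 + 16 + 26 + 29 + 34 + 36 = 144

144


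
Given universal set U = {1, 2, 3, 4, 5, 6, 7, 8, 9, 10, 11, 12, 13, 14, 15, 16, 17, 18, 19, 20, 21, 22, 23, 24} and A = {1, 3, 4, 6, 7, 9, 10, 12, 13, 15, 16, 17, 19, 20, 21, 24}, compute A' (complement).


Universal set U = {1, 2, 3, 4, 5, 6, 7, 8, 9, 10, 11, 12, 13, 14, 15, 16, 17, 18, 19, 20, 21, 22, 23, 24}
Set A = {1, 3, 4, 6, 7, 9, 10, 12, 13, 15, 16, 17, 19, 20, 21, 24}
A' = U \ A = elements in U but not in A
Checking each element of U:
1 (in A, exclude), 2 (not in A, include), 3 (in A, exclude), 4 (in A, exclude), 5 (not in A, include), 6 (in A, exclude), 7 (in A, exclude), 8 (not in A, include), 9 (in A, exclude), 10 (in A, exclude), 11 (not in A, include), 12 (in A, exclude), 13 (in A, exclude), 14 (not in A, include), 15 (in A, exclude), 16 (in A, exclude), 17 (in A, exclude), 18 (not in A, include), 19 (in A, exclude), 20 (in A, exclude), 21 (in A, exclude), 22 (not in A, include), 23 (not in A, include), 24 (in A, exclude)
A' = {2, 5, 8, 11, 14, 18, 22, 23}

{2, 5, 8, 11, 14, 18, 22, 23}


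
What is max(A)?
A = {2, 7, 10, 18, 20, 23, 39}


Set A = {2, 7, 10, 18, 20, 23, 39}
Elements in ascending order: 2, 7, 10, 18, 20, 23, 39
The largest element is 39.

39


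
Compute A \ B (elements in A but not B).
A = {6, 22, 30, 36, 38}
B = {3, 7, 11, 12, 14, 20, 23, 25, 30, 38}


Set A = {6, 22, 30, 36, 38}
Set B = {3, 7, 11, 12, 14, 20, 23, 25, 30, 38}
A \ B includes elements in A that are not in B.
Check each element of A:
6 (not in B, keep), 22 (not in B, keep), 30 (in B, remove), 36 (not in B, keep), 38 (in B, remove)
A \ B = {6, 22, 36}

{6, 22, 36}


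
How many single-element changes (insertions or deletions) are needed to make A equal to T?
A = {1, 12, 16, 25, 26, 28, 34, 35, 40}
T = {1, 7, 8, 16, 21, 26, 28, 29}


Set A = {1, 12, 16, 25, 26, 28, 34, 35, 40}
Set T = {1, 7, 8, 16, 21, 26, 28, 29}
Elements to remove from A (in A, not in T): {12, 25, 34, 35, 40} → 5 removals
Elements to add to A (in T, not in A): {7, 8, 21, 29} → 4 additions
Total edits = 5 + 4 = 9

9


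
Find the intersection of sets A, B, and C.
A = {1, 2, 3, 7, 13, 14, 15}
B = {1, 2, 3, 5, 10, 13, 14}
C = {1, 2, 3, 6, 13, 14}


Set A = {1, 2, 3, 7, 13, 14, 15}
Set B = {1, 2, 3, 5, 10, 13, 14}
Set C = {1, 2, 3, 6, 13, 14}
First, A ∩ B = {1, 2, 3, 13, 14}
Then, (A ∩ B) ∩ C = {1, 2, 3, 13, 14}

{1, 2, 3, 13, 14}


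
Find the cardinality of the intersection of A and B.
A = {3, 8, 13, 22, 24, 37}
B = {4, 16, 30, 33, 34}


Set A = {3, 8, 13, 22, 24, 37}
Set B = {4, 16, 30, 33, 34}
A ∩ B = {}
|A ∩ B| = 0

0


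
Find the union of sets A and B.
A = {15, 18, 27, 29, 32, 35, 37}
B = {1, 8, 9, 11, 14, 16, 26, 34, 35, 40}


Set A = {15, 18, 27, 29, 32, 35, 37}
Set B = {1, 8, 9, 11, 14, 16, 26, 34, 35, 40}
A ∪ B includes all elements in either set.
Elements from A: {15, 18, 27, 29, 32, 35, 37}
Elements from B not already included: {1, 8, 9, 11, 14, 16, 26, 34, 40}
A ∪ B = {1, 8, 9, 11, 14, 15, 16, 18, 26, 27, 29, 32, 34, 35, 37, 40}

{1, 8, 9, 11, 14, 15, 16, 18, 26, 27, 29, 32, 34, 35, 37, 40}


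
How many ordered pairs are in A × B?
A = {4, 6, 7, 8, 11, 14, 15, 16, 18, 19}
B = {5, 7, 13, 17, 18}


Set A = {4, 6, 7, 8, 11, 14, 15, 16, 18, 19} has 10 elements.
Set B = {5, 7, 13, 17, 18} has 5 elements.
|A × B| = |A| × |B| = 10 × 5 = 50

50


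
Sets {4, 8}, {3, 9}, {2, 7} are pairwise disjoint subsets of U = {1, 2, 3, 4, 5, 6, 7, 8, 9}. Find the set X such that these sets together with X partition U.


U = {1, 2, 3, 4, 5, 6, 7, 8, 9}
Shown blocks: {4, 8}, {3, 9}, {2, 7}
A partition's blocks are pairwise disjoint and cover U, so the missing block = U \ (union of shown blocks).
Union of shown blocks: {2, 3, 4, 7, 8, 9}
Missing block = U \ (union) = {1, 5, 6}

{1, 5, 6}


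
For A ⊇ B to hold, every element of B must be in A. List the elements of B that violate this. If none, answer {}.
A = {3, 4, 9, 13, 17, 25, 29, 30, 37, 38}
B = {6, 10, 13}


Set A = {3, 4, 9, 13, 17, 25, 29, 30, 37, 38}
Set B = {6, 10, 13}
Check each element of B against A:
6 ∉ A (include), 10 ∉ A (include), 13 ∈ A
Elements of B not in A: {6, 10}

{6, 10}


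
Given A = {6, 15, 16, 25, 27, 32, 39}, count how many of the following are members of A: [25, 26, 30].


Set A = {6, 15, 16, 25, 27, 32, 39}
Candidates: [25, 26, 30]
Check each candidate:
25 ∈ A, 26 ∉ A, 30 ∉ A
Count of candidates in A: 1

1


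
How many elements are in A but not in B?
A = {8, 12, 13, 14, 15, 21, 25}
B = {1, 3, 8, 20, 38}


Set A = {8, 12, 13, 14, 15, 21, 25}
Set B = {1, 3, 8, 20, 38}
A \ B = {12, 13, 14, 15, 21, 25}
|A \ B| = 6

6


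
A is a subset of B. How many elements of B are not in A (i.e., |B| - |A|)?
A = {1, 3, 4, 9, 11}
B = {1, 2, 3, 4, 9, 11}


Set A = {1, 3, 4, 9, 11}, |A| = 5
Set B = {1, 2, 3, 4, 9, 11}, |B| = 6
Since A ⊆ B: B \ A = {2}
|B| - |A| = 6 - 5 = 1

1


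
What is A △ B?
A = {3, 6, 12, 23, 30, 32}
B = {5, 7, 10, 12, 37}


Set A = {3, 6, 12, 23, 30, 32}
Set B = {5, 7, 10, 12, 37}
A △ B = (A \ B) ∪ (B \ A)
Elements in A but not B: {3, 6, 23, 30, 32}
Elements in B but not A: {5, 7, 10, 37}
A △ B = {3, 5, 6, 7, 10, 23, 30, 32, 37}

{3, 5, 6, 7, 10, 23, 30, 32, 37}


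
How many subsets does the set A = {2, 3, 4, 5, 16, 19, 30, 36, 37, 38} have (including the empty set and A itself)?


Set A = {2, 3, 4, 5, 16, 19, 30, 36, 37, 38}
|A| = 10
The power set P(A) contains all subsets of A.
|P(A)| = 2^|A| = 2^10 = 1024

1024


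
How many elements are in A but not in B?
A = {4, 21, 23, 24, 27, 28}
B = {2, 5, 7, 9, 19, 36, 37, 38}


Set A = {4, 21, 23, 24, 27, 28}
Set B = {2, 5, 7, 9, 19, 36, 37, 38}
A \ B = {4, 21, 23, 24, 27, 28}
|A \ B| = 6

6


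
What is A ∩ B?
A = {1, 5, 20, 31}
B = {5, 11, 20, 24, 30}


Set A = {1, 5, 20, 31}
Set B = {5, 11, 20, 24, 30}
A ∩ B includes only elements in both sets.
Check each element of A against B:
1 ✗, 5 ✓, 20 ✓, 31 ✗
A ∩ B = {5, 20}

{5, 20}


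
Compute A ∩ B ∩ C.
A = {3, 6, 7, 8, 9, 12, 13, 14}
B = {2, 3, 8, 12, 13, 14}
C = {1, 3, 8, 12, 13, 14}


Set A = {3, 6, 7, 8, 9, 12, 13, 14}
Set B = {2, 3, 8, 12, 13, 14}
Set C = {1, 3, 8, 12, 13, 14}
First, A ∩ B = {3, 8, 12, 13, 14}
Then, (A ∩ B) ∩ C = {3, 8, 12, 13, 14}

{3, 8, 12, 13, 14}


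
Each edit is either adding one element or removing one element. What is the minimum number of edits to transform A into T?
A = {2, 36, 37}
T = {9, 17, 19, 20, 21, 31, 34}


Set A = {2, 36, 37}
Set T = {9, 17, 19, 20, 21, 31, 34}
Elements to remove from A (in A, not in T): {2, 36, 37} → 3 removals
Elements to add to A (in T, not in A): {9, 17, 19, 20, 21, 31, 34} → 7 additions
Total edits = 3 + 7 = 10

10


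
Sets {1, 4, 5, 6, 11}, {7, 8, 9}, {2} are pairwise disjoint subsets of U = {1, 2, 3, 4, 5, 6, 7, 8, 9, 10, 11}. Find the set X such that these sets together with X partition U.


U = {1, 2, 3, 4, 5, 6, 7, 8, 9, 10, 11}
Shown blocks: {1, 4, 5, 6, 11}, {7, 8, 9}, {2}
A partition's blocks are pairwise disjoint and cover U, so the missing block = U \ (union of shown blocks).
Union of shown blocks: {1, 2, 4, 5, 6, 7, 8, 9, 11}
Missing block = U \ (union) = {3, 10}

{3, 10}


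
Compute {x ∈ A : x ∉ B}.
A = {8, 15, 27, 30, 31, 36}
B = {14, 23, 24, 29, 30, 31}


Set A = {8, 15, 27, 30, 31, 36}
Set B = {14, 23, 24, 29, 30, 31}
Check each element of A against B:
8 ∉ B (include), 15 ∉ B (include), 27 ∉ B (include), 30 ∈ B, 31 ∈ B, 36 ∉ B (include)
Elements of A not in B: {8, 15, 27, 36}

{8, 15, 27, 36}


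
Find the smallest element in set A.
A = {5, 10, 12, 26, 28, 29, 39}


Set A = {5, 10, 12, 26, 28, 29, 39}
Elements in ascending order: 5, 10, 12, 26, 28, 29, 39
The smallest element is 5.

5


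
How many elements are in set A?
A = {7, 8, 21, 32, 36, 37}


Set A = {7, 8, 21, 32, 36, 37}
Listing elements: 7, 8, 21, 32, 36, 37
Counting: 6 elements
|A| = 6

6


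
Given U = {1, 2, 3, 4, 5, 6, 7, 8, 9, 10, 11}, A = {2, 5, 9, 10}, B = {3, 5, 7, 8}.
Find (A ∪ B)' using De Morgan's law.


U = {1, 2, 3, 4, 5, 6, 7, 8, 9, 10, 11}
A = {2, 5, 9, 10}, B = {3, 5, 7, 8}
A ∪ B = {2, 3, 5, 7, 8, 9, 10}
(A ∪ B)' = U \ (A ∪ B) = {1, 4, 6, 11}
Verification via A' ∩ B': A' = {1, 3, 4, 6, 7, 8, 11}, B' = {1, 2, 4, 6, 9, 10, 11}
A' ∩ B' = {1, 4, 6, 11} ✓

{1, 4, 6, 11}


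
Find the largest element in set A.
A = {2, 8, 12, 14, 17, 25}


Set A = {2, 8, 12, 14, 17, 25}
Elements in ascending order: 2, 8, 12, 14, 17, 25
The largest element is 25.

25


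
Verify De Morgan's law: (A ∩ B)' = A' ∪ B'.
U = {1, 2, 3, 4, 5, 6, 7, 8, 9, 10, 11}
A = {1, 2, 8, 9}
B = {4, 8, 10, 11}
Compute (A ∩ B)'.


U = {1, 2, 3, 4, 5, 6, 7, 8, 9, 10, 11}
A = {1, 2, 8, 9}, B = {4, 8, 10, 11}
A ∩ B = {8}
(A ∩ B)' = U \ (A ∩ B) = {1, 2, 3, 4, 5, 6, 7, 9, 10, 11}
Verification via A' ∪ B': A' = {3, 4, 5, 6, 7, 10, 11}, B' = {1, 2, 3, 5, 6, 7, 9}
A' ∪ B' = {1, 2, 3, 4, 5, 6, 7, 9, 10, 11} ✓

{1, 2, 3, 4, 5, 6, 7, 9, 10, 11}


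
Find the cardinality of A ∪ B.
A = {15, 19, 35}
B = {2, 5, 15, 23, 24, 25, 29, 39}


Set A = {15, 19, 35}, |A| = 3
Set B = {2, 5, 15, 23, 24, 25, 29, 39}, |B| = 8
A ∩ B = {15}, |A ∩ B| = 1
|A ∪ B| = |A| + |B| - |A ∩ B| = 3 + 8 - 1 = 10

10


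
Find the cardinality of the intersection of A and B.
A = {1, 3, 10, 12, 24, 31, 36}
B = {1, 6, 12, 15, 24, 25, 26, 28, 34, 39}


Set A = {1, 3, 10, 12, 24, 31, 36}
Set B = {1, 6, 12, 15, 24, 25, 26, 28, 34, 39}
A ∩ B = {1, 12, 24}
|A ∩ B| = 3

3


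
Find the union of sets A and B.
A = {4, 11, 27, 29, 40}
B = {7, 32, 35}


Set A = {4, 11, 27, 29, 40}
Set B = {7, 32, 35}
A ∪ B includes all elements in either set.
Elements from A: {4, 11, 27, 29, 40}
Elements from B not already included: {7, 32, 35}
A ∪ B = {4, 7, 11, 27, 29, 32, 35, 40}

{4, 7, 11, 27, 29, 32, 35, 40}


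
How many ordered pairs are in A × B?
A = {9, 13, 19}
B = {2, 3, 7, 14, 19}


Set A = {9, 13, 19} has 3 elements.
Set B = {2, 3, 7, 14, 19} has 5 elements.
|A × B| = |A| × |B| = 3 × 5 = 15

15


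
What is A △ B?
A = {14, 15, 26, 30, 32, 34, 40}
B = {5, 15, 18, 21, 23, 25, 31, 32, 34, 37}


Set A = {14, 15, 26, 30, 32, 34, 40}
Set B = {5, 15, 18, 21, 23, 25, 31, 32, 34, 37}
A △ B = (A \ B) ∪ (B \ A)
Elements in A but not B: {14, 26, 30, 40}
Elements in B but not A: {5, 18, 21, 23, 25, 31, 37}
A △ B = {5, 14, 18, 21, 23, 25, 26, 30, 31, 37, 40}

{5, 14, 18, 21, 23, 25, 26, 30, 31, 37, 40}


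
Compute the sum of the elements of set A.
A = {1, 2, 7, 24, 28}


Set A = {1, 2, 7, 24, 28}
Sum = 1 + 2 + 7 + 24 + 28 = 62

62


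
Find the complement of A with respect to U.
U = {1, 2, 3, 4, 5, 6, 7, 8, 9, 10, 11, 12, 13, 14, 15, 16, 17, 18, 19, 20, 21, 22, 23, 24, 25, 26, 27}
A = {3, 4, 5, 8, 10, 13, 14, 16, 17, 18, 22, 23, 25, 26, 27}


Universal set U = {1, 2, 3, 4, 5, 6, 7, 8, 9, 10, 11, 12, 13, 14, 15, 16, 17, 18, 19, 20, 21, 22, 23, 24, 25, 26, 27}
Set A = {3, 4, 5, 8, 10, 13, 14, 16, 17, 18, 22, 23, 25, 26, 27}
A' = U \ A = elements in U but not in A
Checking each element of U:
1 (not in A, include), 2 (not in A, include), 3 (in A, exclude), 4 (in A, exclude), 5 (in A, exclude), 6 (not in A, include), 7 (not in A, include), 8 (in A, exclude), 9 (not in A, include), 10 (in A, exclude), 11 (not in A, include), 12 (not in A, include), 13 (in A, exclude), 14 (in A, exclude), 15 (not in A, include), 16 (in A, exclude), 17 (in A, exclude), 18 (in A, exclude), 19 (not in A, include), 20 (not in A, include), 21 (not in A, include), 22 (in A, exclude), 23 (in A, exclude), 24 (not in A, include), 25 (in A, exclude), 26 (in A, exclude), 27 (in A, exclude)
A' = {1, 2, 6, 7, 9, 11, 12, 15, 19, 20, 21, 24}

{1, 2, 6, 7, 9, 11, 12, 15, 19, 20, 21, 24}


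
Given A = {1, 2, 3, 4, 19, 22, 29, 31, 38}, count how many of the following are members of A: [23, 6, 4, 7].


Set A = {1, 2, 3, 4, 19, 22, 29, 31, 38}
Candidates: [23, 6, 4, 7]
Check each candidate:
23 ∉ A, 6 ∉ A, 4 ∈ A, 7 ∉ A
Count of candidates in A: 1

1


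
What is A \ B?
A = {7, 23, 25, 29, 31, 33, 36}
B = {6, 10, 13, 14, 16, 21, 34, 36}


Set A = {7, 23, 25, 29, 31, 33, 36}
Set B = {6, 10, 13, 14, 16, 21, 34, 36}
A \ B includes elements in A that are not in B.
Check each element of A:
7 (not in B, keep), 23 (not in B, keep), 25 (not in B, keep), 29 (not in B, keep), 31 (not in B, keep), 33 (not in B, keep), 36 (in B, remove)
A \ B = {7, 23, 25, 29, 31, 33}

{7, 23, 25, 29, 31, 33}


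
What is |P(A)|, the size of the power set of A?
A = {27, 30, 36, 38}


Set A = {27, 30, 36, 38}
|A| = 4
The power set P(A) contains all subsets of A.
|P(A)| = 2^|A| = 2^4 = 16

16


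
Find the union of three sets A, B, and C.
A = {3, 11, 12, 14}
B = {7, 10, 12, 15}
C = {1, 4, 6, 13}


Set A = {3, 11, 12, 14}
Set B = {7, 10, 12, 15}
Set C = {1, 4, 6, 13}
First, A ∪ B = {3, 7, 10, 11, 12, 14, 15}
Then, (A ∪ B) ∪ C = {1, 3, 4, 6, 7, 10, 11, 12, 13, 14, 15}

{1, 3, 4, 6, 7, 10, 11, 12, 13, 14, 15}


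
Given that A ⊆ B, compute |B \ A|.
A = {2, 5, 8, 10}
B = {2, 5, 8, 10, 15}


Set A = {2, 5, 8, 10}, |A| = 4
Set B = {2, 5, 8, 10, 15}, |B| = 5
Since A ⊆ B: B \ A = {15}
|B| - |A| = 5 - 4 = 1

1


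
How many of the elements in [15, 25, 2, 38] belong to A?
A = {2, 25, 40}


Set A = {2, 25, 40}
Candidates: [15, 25, 2, 38]
Check each candidate:
15 ∉ A, 25 ∈ A, 2 ∈ A, 38 ∉ A
Count of candidates in A: 2

2


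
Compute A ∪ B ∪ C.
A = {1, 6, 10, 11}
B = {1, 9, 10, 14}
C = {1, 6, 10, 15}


Set A = {1, 6, 10, 11}
Set B = {1, 9, 10, 14}
Set C = {1, 6, 10, 15}
First, A ∪ B = {1, 6, 9, 10, 11, 14}
Then, (A ∪ B) ∪ C = {1, 6, 9, 10, 11, 14, 15}

{1, 6, 9, 10, 11, 14, 15}


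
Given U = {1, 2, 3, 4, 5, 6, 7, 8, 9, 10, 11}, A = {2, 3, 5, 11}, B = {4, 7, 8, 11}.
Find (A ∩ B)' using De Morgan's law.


U = {1, 2, 3, 4, 5, 6, 7, 8, 9, 10, 11}
A = {2, 3, 5, 11}, B = {4, 7, 8, 11}
A ∩ B = {11}
(A ∩ B)' = U \ (A ∩ B) = {1, 2, 3, 4, 5, 6, 7, 8, 9, 10}
Verification via A' ∪ B': A' = {1, 4, 6, 7, 8, 9, 10}, B' = {1, 2, 3, 5, 6, 9, 10}
A' ∪ B' = {1, 2, 3, 4, 5, 6, 7, 8, 9, 10} ✓

{1, 2, 3, 4, 5, 6, 7, 8, 9, 10}


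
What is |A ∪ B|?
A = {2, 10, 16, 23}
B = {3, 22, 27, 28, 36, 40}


Set A = {2, 10, 16, 23}, |A| = 4
Set B = {3, 22, 27, 28, 36, 40}, |B| = 6
A ∩ B = {}, |A ∩ B| = 0
|A ∪ B| = |A| + |B| - |A ∩ B| = 4 + 6 - 0 = 10

10


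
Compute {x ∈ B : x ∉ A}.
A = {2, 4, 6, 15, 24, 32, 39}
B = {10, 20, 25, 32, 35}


Set A = {2, 4, 6, 15, 24, 32, 39}
Set B = {10, 20, 25, 32, 35}
Check each element of B against A:
10 ∉ A (include), 20 ∉ A (include), 25 ∉ A (include), 32 ∈ A, 35 ∉ A (include)
Elements of B not in A: {10, 20, 25, 35}

{10, 20, 25, 35}


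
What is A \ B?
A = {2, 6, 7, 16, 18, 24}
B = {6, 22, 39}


Set A = {2, 6, 7, 16, 18, 24}
Set B = {6, 22, 39}
A \ B includes elements in A that are not in B.
Check each element of A:
2 (not in B, keep), 6 (in B, remove), 7 (not in B, keep), 16 (not in B, keep), 18 (not in B, keep), 24 (not in B, keep)
A \ B = {2, 7, 16, 18, 24}

{2, 7, 16, 18, 24}


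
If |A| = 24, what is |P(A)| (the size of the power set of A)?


The set has 24 elements.
The power set contains all possible subsets.
|P(A)| = 2^|A| = 2^24 = 16777216

16777216


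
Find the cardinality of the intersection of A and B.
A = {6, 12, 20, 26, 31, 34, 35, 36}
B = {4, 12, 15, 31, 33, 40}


Set A = {6, 12, 20, 26, 31, 34, 35, 36}
Set B = {4, 12, 15, 31, 33, 40}
A ∩ B = {12, 31}
|A ∩ B| = 2

2


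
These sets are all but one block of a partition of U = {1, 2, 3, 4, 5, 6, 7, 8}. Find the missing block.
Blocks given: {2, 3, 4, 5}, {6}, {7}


U = {1, 2, 3, 4, 5, 6, 7, 8}
Shown blocks: {2, 3, 4, 5}, {6}, {7}
A partition's blocks are pairwise disjoint and cover U, so the missing block = U \ (union of shown blocks).
Union of shown blocks: {2, 3, 4, 5, 6, 7}
Missing block = U \ (union) = {1, 8}

{1, 8}


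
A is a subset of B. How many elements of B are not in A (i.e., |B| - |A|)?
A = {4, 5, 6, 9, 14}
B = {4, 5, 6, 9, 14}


Set A = {4, 5, 6, 9, 14}, |A| = 5
Set B = {4, 5, 6, 9, 14}, |B| = 5
Since A ⊆ B: B \ A = {}
|B| - |A| = 5 - 5 = 0

0


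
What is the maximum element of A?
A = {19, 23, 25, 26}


Set A = {19, 23, 25, 26}
Elements in ascending order: 19, 23, 25, 26
The largest element is 26.

26


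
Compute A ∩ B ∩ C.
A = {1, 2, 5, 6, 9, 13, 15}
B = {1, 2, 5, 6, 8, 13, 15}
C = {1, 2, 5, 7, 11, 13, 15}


Set A = {1, 2, 5, 6, 9, 13, 15}
Set B = {1, 2, 5, 6, 8, 13, 15}
Set C = {1, 2, 5, 7, 11, 13, 15}
First, A ∩ B = {1, 2, 5, 6, 13, 15}
Then, (A ∩ B) ∩ C = {1, 2, 5, 13, 15}

{1, 2, 5, 13, 15}


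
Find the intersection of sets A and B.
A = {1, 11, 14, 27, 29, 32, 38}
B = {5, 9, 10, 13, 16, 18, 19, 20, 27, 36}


Set A = {1, 11, 14, 27, 29, 32, 38}
Set B = {5, 9, 10, 13, 16, 18, 19, 20, 27, 36}
A ∩ B includes only elements in both sets.
Check each element of A against B:
1 ✗, 11 ✗, 14 ✗, 27 ✓, 29 ✗, 32 ✗, 38 ✗
A ∩ B = {27}

{27}


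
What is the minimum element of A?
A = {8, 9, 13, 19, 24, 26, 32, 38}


Set A = {8, 9, 13, 19, 24, 26, 32, 38}
Elements in ascending order: 8, 9, 13, 19, 24, 26, 32, 38
The smallest element is 8.

8


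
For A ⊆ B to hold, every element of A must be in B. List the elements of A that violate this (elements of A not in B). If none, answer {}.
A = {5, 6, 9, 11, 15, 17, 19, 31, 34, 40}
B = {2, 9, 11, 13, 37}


Set A = {5, 6, 9, 11, 15, 17, 19, 31, 34, 40}
Set B = {2, 9, 11, 13, 37}
Check each element of A against B:
5 ∉ B (include), 6 ∉ B (include), 9 ∈ B, 11 ∈ B, 15 ∉ B (include), 17 ∉ B (include), 19 ∉ B (include), 31 ∉ B (include), 34 ∉ B (include), 40 ∉ B (include)
Elements of A not in B: {5, 6, 15, 17, 19, 31, 34, 40}

{5, 6, 15, 17, 19, 31, 34, 40}


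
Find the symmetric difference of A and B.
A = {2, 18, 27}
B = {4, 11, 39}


Set A = {2, 18, 27}
Set B = {4, 11, 39}
A △ B = (A \ B) ∪ (B \ A)
Elements in A but not B: {2, 18, 27}
Elements in B but not A: {4, 11, 39}
A △ B = {2, 4, 11, 18, 27, 39}

{2, 4, 11, 18, 27, 39}


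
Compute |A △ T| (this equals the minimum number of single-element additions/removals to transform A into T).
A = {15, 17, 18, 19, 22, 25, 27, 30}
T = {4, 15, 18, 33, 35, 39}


Set A = {15, 17, 18, 19, 22, 25, 27, 30}
Set T = {4, 15, 18, 33, 35, 39}
Elements to remove from A (in A, not in T): {17, 19, 22, 25, 27, 30} → 6 removals
Elements to add to A (in T, not in A): {4, 33, 35, 39} → 4 additions
Total edits = 6 + 4 = 10

10


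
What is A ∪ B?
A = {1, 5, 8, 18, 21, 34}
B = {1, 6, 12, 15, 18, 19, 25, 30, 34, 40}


Set A = {1, 5, 8, 18, 21, 34}
Set B = {1, 6, 12, 15, 18, 19, 25, 30, 34, 40}
A ∪ B includes all elements in either set.
Elements from A: {1, 5, 8, 18, 21, 34}
Elements from B not already included: {6, 12, 15, 19, 25, 30, 40}
A ∪ B = {1, 5, 6, 8, 12, 15, 18, 19, 21, 25, 30, 34, 40}

{1, 5, 6, 8, 12, 15, 18, 19, 21, 25, 30, 34, 40}


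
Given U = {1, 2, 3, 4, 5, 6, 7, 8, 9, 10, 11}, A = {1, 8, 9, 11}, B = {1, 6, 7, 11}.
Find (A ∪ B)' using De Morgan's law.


U = {1, 2, 3, 4, 5, 6, 7, 8, 9, 10, 11}
A = {1, 8, 9, 11}, B = {1, 6, 7, 11}
A ∪ B = {1, 6, 7, 8, 9, 11}
(A ∪ B)' = U \ (A ∪ B) = {2, 3, 4, 5, 10}
Verification via A' ∩ B': A' = {2, 3, 4, 5, 6, 7, 10}, B' = {2, 3, 4, 5, 8, 9, 10}
A' ∩ B' = {2, 3, 4, 5, 10} ✓

{2, 3, 4, 5, 10}


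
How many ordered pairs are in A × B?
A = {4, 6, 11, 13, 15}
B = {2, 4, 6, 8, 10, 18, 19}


Set A = {4, 6, 11, 13, 15} has 5 elements.
Set B = {2, 4, 6, 8, 10, 18, 19} has 7 elements.
|A × B| = |A| × |B| = 5 × 7 = 35

35


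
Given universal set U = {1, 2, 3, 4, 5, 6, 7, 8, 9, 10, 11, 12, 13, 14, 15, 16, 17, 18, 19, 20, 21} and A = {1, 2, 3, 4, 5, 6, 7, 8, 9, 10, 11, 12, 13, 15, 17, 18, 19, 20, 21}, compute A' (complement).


Universal set U = {1, 2, 3, 4, 5, 6, 7, 8, 9, 10, 11, 12, 13, 14, 15, 16, 17, 18, 19, 20, 21}
Set A = {1, 2, 3, 4, 5, 6, 7, 8, 9, 10, 11, 12, 13, 15, 17, 18, 19, 20, 21}
A' = U \ A = elements in U but not in A
Checking each element of U:
1 (in A, exclude), 2 (in A, exclude), 3 (in A, exclude), 4 (in A, exclude), 5 (in A, exclude), 6 (in A, exclude), 7 (in A, exclude), 8 (in A, exclude), 9 (in A, exclude), 10 (in A, exclude), 11 (in A, exclude), 12 (in A, exclude), 13 (in A, exclude), 14 (not in A, include), 15 (in A, exclude), 16 (not in A, include), 17 (in A, exclude), 18 (in A, exclude), 19 (in A, exclude), 20 (in A, exclude), 21 (in A, exclude)
A' = {14, 16}

{14, 16}


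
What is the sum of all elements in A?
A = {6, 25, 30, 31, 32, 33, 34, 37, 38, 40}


Set A = {6, 25, 30, 31, 32, 33, 34, 37, 38, 40}
Sum = 6 + 25 + 30 + 31 + 32 + 33 + 34 + 37 + 38 + 40 = 306

306


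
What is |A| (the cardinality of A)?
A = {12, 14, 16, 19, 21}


Set A = {12, 14, 16, 19, 21}
Listing elements: 12, 14, 16, 19, 21
Counting: 5 elements
|A| = 5

5


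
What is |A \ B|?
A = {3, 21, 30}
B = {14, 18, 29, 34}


Set A = {3, 21, 30}
Set B = {14, 18, 29, 34}
A \ B = {3, 21, 30}
|A \ B| = 3

3


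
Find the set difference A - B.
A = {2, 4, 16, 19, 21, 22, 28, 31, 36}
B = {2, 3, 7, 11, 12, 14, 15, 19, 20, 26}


Set A = {2, 4, 16, 19, 21, 22, 28, 31, 36}
Set B = {2, 3, 7, 11, 12, 14, 15, 19, 20, 26}
A \ B includes elements in A that are not in B.
Check each element of A:
2 (in B, remove), 4 (not in B, keep), 16 (not in B, keep), 19 (in B, remove), 21 (not in B, keep), 22 (not in B, keep), 28 (not in B, keep), 31 (not in B, keep), 36 (not in B, keep)
A \ B = {4, 16, 21, 22, 28, 31, 36}

{4, 16, 21, 22, 28, 31, 36}


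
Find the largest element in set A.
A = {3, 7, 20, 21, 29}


Set A = {3, 7, 20, 21, 29}
Elements in ascending order: 3, 7, 20, 21, 29
The largest element is 29.

29


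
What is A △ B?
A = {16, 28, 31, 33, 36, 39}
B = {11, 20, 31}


Set A = {16, 28, 31, 33, 36, 39}
Set B = {11, 20, 31}
A △ B = (A \ B) ∪ (B \ A)
Elements in A but not B: {16, 28, 33, 36, 39}
Elements in B but not A: {11, 20}
A △ B = {11, 16, 20, 28, 33, 36, 39}

{11, 16, 20, 28, 33, 36, 39}


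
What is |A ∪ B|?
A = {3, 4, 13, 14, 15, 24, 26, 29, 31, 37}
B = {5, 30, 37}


Set A = {3, 4, 13, 14, 15, 24, 26, 29, 31, 37}, |A| = 10
Set B = {5, 30, 37}, |B| = 3
A ∩ B = {37}, |A ∩ B| = 1
|A ∪ B| = |A| + |B| - |A ∩ B| = 10 + 3 - 1 = 12

12


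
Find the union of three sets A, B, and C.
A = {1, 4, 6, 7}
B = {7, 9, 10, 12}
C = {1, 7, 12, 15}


Set A = {1, 4, 6, 7}
Set B = {7, 9, 10, 12}
Set C = {1, 7, 12, 15}
First, A ∪ B = {1, 4, 6, 7, 9, 10, 12}
Then, (A ∪ B) ∪ C = {1, 4, 6, 7, 9, 10, 12, 15}

{1, 4, 6, 7, 9, 10, 12, 15}


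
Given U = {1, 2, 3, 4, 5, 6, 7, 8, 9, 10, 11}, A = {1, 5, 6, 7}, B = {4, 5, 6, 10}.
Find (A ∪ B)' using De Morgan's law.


U = {1, 2, 3, 4, 5, 6, 7, 8, 9, 10, 11}
A = {1, 5, 6, 7}, B = {4, 5, 6, 10}
A ∪ B = {1, 4, 5, 6, 7, 10}
(A ∪ B)' = U \ (A ∪ B) = {2, 3, 8, 9, 11}
Verification via A' ∩ B': A' = {2, 3, 4, 8, 9, 10, 11}, B' = {1, 2, 3, 7, 8, 9, 11}
A' ∩ B' = {2, 3, 8, 9, 11} ✓

{2, 3, 8, 9, 11}


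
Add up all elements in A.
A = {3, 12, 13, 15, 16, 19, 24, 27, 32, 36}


Set A = {3, 12, 13, 15, 16, 19, 24, 27, 32, 36}
Sum = 3 + 12 + 13 + 15 + 16 + 19 + 24 + 27 + 32 + 36 = 197

197


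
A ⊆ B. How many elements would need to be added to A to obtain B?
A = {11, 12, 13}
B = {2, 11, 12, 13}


Set A = {11, 12, 13}, |A| = 3
Set B = {2, 11, 12, 13}, |B| = 4
Since A ⊆ B: B \ A = {2}
|B| - |A| = 4 - 3 = 1

1


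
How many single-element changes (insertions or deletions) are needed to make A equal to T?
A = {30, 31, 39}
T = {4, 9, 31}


Set A = {30, 31, 39}
Set T = {4, 9, 31}
Elements to remove from A (in A, not in T): {30, 39} → 2 removals
Elements to add to A (in T, not in A): {4, 9} → 2 additions
Total edits = 2 + 2 = 4

4


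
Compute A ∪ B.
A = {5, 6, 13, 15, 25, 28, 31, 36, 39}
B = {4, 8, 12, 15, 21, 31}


Set A = {5, 6, 13, 15, 25, 28, 31, 36, 39}
Set B = {4, 8, 12, 15, 21, 31}
A ∪ B includes all elements in either set.
Elements from A: {5, 6, 13, 15, 25, 28, 31, 36, 39}
Elements from B not already included: {4, 8, 12, 21}
A ∪ B = {4, 5, 6, 8, 12, 13, 15, 21, 25, 28, 31, 36, 39}

{4, 5, 6, 8, 12, 13, 15, 21, 25, 28, 31, 36, 39}


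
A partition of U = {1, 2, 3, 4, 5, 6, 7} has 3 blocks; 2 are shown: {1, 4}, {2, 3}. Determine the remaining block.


U = {1, 2, 3, 4, 5, 6, 7}
Shown blocks: {1, 4}, {2, 3}
A partition's blocks are pairwise disjoint and cover U, so the missing block = U \ (union of shown blocks).
Union of shown blocks: {1, 2, 3, 4}
Missing block = U \ (union) = {5, 6, 7}

{5, 6, 7}


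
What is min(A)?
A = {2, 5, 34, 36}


Set A = {2, 5, 34, 36}
Elements in ascending order: 2, 5, 34, 36
The smallest element is 2.

2


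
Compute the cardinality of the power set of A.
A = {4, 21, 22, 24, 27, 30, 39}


Set A = {4, 21, 22, 24, 27, 30, 39}
|A| = 7
The power set P(A) contains all subsets of A.
|P(A)| = 2^|A| = 2^7 = 128

128


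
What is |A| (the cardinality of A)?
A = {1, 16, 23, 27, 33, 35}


Set A = {1, 16, 23, 27, 33, 35}
Listing elements: 1, 16, 23, 27, 33, 35
Counting: 6 elements
|A| = 6

6


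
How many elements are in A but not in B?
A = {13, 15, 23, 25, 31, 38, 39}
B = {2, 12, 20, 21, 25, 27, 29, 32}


Set A = {13, 15, 23, 25, 31, 38, 39}
Set B = {2, 12, 20, 21, 25, 27, 29, 32}
A \ B = {13, 15, 23, 31, 38, 39}
|A \ B| = 6

6


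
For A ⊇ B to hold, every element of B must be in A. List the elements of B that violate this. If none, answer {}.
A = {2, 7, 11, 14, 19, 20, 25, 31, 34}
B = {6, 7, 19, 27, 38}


Set A = {2, 7, 11, 14, 19, 20, 25, 31, 34}
Set B = {6, 7, 19, 27, 38}
Check each element of B against A:
6 ∉ A (include), 7 ∈ A, 19 ∈ A, 27 ∉ A (include), 38 ∉ A (include)
Elements of B not in A: {6, 27, 38}

{6, 27, 38}


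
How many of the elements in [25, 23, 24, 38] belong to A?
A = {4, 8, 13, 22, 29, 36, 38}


Set A = {4, 8, 13, 22, 29, 36, 38}
Candidates: [25, 23, 24, 38]
Check each candidate:
25 ∉ A, 23 ∉ A, 24 ∉ A, 38 ∈ A
Count of candidates in A: 1

1


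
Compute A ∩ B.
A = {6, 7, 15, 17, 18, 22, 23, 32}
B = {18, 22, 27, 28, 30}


Set A = {6, 7, 15, 17, 18, 22, 23, 32}
Set B = {18, 22, 27, 28, 30}
A ∩ B includes only elements in both sets.
Check each element of A against B:
6 ✗, 7 ✗, 15 ✗, 17 ✗, 18 ✓, 22 ✓, 23 ✗, 32 ✗
A ∩ B = {18, 22}

{18, 22}


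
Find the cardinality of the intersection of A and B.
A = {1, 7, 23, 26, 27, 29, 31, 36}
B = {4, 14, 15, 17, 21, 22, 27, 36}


Set A = {1, 7, 23, 26, 27, 29, 31, 36}
Set B = {4, 14, 15, 17, 21, 22, 27, 36}
A ∩ B = {27, 36}
|A ∩ B| = 2

2


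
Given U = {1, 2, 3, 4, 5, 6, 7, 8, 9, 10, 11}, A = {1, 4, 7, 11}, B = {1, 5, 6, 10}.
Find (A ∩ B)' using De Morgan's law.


U = {1, 2, 3, 4, 5, 6, 7, 8, 9, 10, 11}
A = {1, 4, 7, 11}, B = {1, 5, 6, 10}
A ∩ B = {1}
(A ∩ B)' = U \ (A ∩ B) = {2, 3, 4, 5, 6, 7, 8, 9, 10, 11}
Verification via A' ∪ B': A' = {2, 3, 5, 6, 8, 9, 10}, B' = {2, 3, 4, 7, 8, 9, 11}
A' ∪ B' = {2, 3, 4, 5, 6, 7, 8, 9, 10, 11} ✓

{2, 3, 4, 5, 6, 7, 8, 9, 10, 11}


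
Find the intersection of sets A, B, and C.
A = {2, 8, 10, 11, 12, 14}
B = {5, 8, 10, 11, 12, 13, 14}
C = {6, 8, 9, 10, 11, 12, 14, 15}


Set A = {2, 8, 10, 11, 12, 14}
Set B = {5, 8, 10, 11, 12, 13, 14}
Set C = {6, 8, 9, 10, 11, 12, 14, 15}
First, A ∩ B = {8, 10, 11, 12, 14}
Then, (A ∩ B) ∩ C = {8, 10, 11, 12, 14}

{8, 10, 11, 12, 14}


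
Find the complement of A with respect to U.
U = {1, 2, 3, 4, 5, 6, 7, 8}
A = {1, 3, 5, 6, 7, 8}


Universal set U = {1, 2, 3, 4, 5, 6, 7, 8}
Set A = {1, 3, 5, 6, 7, 8}
A' = U \ A = elements in U but not in A
Checking each element of U:
1 (in A, exclude), 2 (not in A, include), 3 (in A, exclude), 4 (not in A, include), 5 (in A, exclude), 6 (in A, exclude), 7 (in A, exclude), 8 (in A, exclude)
A' = {2, 4}

{2, 4}


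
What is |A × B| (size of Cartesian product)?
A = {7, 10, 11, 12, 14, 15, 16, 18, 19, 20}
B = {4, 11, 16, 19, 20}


Set A = {7, 10, 11, 12, 14, 15, 16, 18, 19, 20} has 10 elements.
Set B = {4, 11, 16, 19, 20} has 5 elements.
|A × B| = |A| × |B| = 10 × 5 = 50

50


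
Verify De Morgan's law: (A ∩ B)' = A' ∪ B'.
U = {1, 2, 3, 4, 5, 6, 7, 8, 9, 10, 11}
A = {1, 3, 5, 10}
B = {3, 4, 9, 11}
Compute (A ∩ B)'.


U = {1, 2, 3, 4, 5, 6, 7, 8, 9, 10, 11}
A = {1, 3, 5, 10}, B = {3, 4, 9, 11}
A ∩ B = {3}
(A ∩ B)' = U \ (A ∩ B) = {1, 2, 4, 5, 6, 7, 8, 9, 10, 11}
Verification via A' ∪ B': A' = {2, 4, 6, 7, 8, 9, 11}, B' = {1, 2, 5, 6, 7, 8, 10}
A' ∪ B' = {1, 2, 4, 5, 6, 7, 8, 9, 10, 11} ✓

{1, 2, 4, 5, 6, 7, 8, 9, 10, 11}


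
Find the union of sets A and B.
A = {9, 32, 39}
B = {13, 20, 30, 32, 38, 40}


Set A = {9, 32, 39}
Set B = {13, 20, 30, 32, 38, 40}
A ∪ B includes all elements in either set.
Elements from A: {9, 32, 39}
Elements from B not already included: {13, 20, 30, 38, 40}
A ∪ B = {9, 13, 20, 30, 32, 38, 39, 40}

{9, 13, 20, 30, 32, 38, 39, 40}


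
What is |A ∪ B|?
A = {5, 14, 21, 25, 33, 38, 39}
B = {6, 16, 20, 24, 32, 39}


Set A = {5, 14, 21, 25, 33, 38, 39}, |A| = 7
Set B = {6, 16, 20, 24, 32, 39}, |B| = 6
A ∩ B = {39}, |A ∩ B| = 1
|A ∪ B| = |A| + |B| - |A ∩ B| = 7 + 6 - 1 = 12

12


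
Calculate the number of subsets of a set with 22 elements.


The set has 22 elements.
The power set contains all possible subsets.
|P(A)| = 2^|A| = 2^22 = 4194304

4194304


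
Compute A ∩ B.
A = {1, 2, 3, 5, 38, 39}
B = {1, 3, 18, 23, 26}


Set A = {1, 2, 3, 5, 38, 39}
Set B = {1, 3, 18, 23, 26}
A ∩ B includes only elements in both sets.
Check each element of A against B:
1 ✓, 2 ✗, 3 ✓, 5 ✗, 38 ✗, 39 ✗
A ∩ B = {1, 3}

{1, 3}


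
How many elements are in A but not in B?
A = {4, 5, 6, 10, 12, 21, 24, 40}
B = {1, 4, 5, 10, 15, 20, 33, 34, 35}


Set A = {4, 5, 6, 10, 12, 21, 24, 40}
Set B = {1, 4, 5, 10, 15, 20, 33, 34, 35}
A \ B = {6, 12, 21, 24, 40}
|A \ B| = 5

5


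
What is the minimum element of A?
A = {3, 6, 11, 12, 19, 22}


Set A = {3, 6, 11, 12, 19, 22}
Elements in ascending order: 3, 6, 11, 12, 19, 22
The smallest element is 3.

3


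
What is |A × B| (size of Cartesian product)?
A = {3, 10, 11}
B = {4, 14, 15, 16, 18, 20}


Set A = {3, 10, 11} has 3 elements.
Set B = {4, 14, 15, 16, 18, 20} has 6 elements.
|A × B| = |A| × |B| = 3 × 6 = 18

18


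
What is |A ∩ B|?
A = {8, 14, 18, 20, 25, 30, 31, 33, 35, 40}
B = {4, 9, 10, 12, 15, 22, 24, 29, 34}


Set A = {8, 14, 18, 20, 25, 30, 31, 33, 35, 40}
Set B = {4, 9, 10, 12, 15, 22, 24, 29, 34}
A ∩ B = {}
|A ∩ B| = 0

0


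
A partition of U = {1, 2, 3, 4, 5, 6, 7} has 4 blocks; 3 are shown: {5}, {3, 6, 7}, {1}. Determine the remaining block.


U = {1, 2, 3, 4, 5, 6, 7}
Shown blocks: {5}, {3, 6, 7}, {1}
A partition's blocks are pairwise disjoint and cover U, so the missing block = U \ (union of shown blocks).
Union of shown blocks: {1, 3, 5, 6, 7}
Missing block = U \ (union) = {2, 4}

{2, 4}
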